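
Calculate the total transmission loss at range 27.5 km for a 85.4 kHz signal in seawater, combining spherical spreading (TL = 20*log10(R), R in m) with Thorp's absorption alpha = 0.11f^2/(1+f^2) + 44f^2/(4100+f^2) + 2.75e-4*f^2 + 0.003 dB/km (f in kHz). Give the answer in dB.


921.61 dB


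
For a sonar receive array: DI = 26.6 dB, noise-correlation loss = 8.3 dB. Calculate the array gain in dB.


18.3 dB


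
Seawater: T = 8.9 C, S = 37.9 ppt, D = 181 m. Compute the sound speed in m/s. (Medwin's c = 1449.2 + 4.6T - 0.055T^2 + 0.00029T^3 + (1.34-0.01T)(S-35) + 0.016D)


1492.51 m/s


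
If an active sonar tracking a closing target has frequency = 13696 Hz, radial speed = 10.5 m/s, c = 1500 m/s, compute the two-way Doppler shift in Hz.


fd = 2*f*v/c = 2 * 13696 * 10.5 / 1500 = 191.74

191.74 Hz


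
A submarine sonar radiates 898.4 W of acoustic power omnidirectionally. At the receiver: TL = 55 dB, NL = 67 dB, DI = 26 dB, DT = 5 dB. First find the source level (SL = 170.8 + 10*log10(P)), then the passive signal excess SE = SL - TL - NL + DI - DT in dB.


Step 1: SL = 170.8 + 10*log10(898.4) = 200.33 dB
Step 2: SE = SL - TL - NL + DI - DT = 200.33 - 55 - 67 + 26 - 5 = 99.33

99.33 dB


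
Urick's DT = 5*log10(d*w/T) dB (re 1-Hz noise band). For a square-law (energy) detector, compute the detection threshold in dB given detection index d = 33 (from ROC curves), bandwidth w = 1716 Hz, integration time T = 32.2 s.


DT = 5*log10(d*w/T) = 5*log10(33 * 1716 / 32.2) = 5*log10(1758.63) = 16.23

16.23 dB


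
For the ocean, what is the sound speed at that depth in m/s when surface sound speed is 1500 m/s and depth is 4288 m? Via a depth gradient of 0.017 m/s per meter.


1572.896 m/s


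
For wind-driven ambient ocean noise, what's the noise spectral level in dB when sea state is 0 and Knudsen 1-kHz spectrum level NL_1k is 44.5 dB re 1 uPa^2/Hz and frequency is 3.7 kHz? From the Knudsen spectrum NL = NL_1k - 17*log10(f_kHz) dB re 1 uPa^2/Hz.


NL = NL_1k - 17*log10(f_kHz) = 44.5 - 17*log10(3.7) = 44.5 - (9.66) = 34.84

34.84 dB


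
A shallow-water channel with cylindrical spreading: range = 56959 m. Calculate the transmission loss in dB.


TL = 10*log10(56959) = 47.56

47.56 dB


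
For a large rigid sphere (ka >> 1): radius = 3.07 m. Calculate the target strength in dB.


TS = 10*log10(3.07^2 / 4) = 10*log10(2.356225) = 3.72

3.72 dB


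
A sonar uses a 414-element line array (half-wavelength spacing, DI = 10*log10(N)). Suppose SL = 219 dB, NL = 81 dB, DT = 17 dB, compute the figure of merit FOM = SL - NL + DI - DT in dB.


147.17 dB


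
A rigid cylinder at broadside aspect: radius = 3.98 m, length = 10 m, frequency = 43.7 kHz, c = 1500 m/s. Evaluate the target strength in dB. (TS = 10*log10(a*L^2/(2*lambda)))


lambda = 1500/43700 = 0.03432 m
TS = 10*log10(3.98*10^2/(2*0.03432)) = 37.63

37.63 dB


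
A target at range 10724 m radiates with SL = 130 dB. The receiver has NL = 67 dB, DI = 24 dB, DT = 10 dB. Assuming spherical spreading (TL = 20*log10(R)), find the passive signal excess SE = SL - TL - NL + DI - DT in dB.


Step 1: TL = 20*log10(10724) = 80.61 dB
Step 2: SE = 130 - 80.61 - 67 + 24 - 10 = -3.61

-3.61 dB


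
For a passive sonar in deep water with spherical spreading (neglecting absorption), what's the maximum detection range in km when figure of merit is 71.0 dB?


3.55 km


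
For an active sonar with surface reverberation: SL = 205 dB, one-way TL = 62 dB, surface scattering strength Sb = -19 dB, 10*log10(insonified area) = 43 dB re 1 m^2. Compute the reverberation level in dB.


105 dB


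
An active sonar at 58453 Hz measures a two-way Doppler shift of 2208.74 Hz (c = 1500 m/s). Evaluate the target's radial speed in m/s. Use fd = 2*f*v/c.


From fd = 2*f*v/c, v = c*fd/(2*f) = 1500 * 2208.74 / (2*58453) = 28.34

28.34 m/s


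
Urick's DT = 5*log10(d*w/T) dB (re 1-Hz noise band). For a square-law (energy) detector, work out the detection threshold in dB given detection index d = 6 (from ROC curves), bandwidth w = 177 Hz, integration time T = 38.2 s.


DT = 5*log10(d*w/T) = 5*log10(6 * 177 / 38.2) = 5*log10(27.8) = 7.22

7.22 dB


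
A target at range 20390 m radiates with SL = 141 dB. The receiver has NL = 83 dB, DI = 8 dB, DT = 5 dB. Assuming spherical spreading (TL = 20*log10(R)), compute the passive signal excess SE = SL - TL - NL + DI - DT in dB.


-25.19 dB


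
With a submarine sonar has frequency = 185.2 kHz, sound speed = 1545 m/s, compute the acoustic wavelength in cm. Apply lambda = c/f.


0.83 cm


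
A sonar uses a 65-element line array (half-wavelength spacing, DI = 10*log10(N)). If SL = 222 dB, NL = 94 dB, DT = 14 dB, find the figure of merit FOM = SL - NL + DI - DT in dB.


Step 1: DI = 10*log10(65) = 18.13 dB
Step 2: FOM = SL - NL + DI - DT = 222 - 94 + 18.13 - 14 = 132.13

132.13 dB


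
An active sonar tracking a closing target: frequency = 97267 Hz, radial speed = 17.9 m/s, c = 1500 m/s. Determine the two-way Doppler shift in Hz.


fd = 2*f*v/c = 2 * 97267 * 17.9 / 1500 = 2321.44

2321.44 Hz


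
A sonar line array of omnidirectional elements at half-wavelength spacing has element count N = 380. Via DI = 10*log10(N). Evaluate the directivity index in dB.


25.8 dB


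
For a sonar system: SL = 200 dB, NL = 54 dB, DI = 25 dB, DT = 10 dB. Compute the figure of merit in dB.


FOM = SL - NL + DI - DT = 200 - 54 + 25 - 10 = 161

161 dB


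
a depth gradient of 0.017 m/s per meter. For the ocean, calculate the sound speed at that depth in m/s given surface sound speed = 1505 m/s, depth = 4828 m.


c = 1505 + 0.017 * 4828 = 1587.076

1587.076 m/s


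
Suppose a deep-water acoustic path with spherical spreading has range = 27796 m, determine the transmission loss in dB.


TL = 20*log10(27796) = 88.88

88.88 dB


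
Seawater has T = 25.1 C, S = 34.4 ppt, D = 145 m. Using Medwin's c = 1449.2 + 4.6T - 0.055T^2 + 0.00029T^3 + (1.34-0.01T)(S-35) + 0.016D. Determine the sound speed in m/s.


c = 1449.2 + 4.6*25.1 - 0.055*25.1^2 + 0.00029*25.1^3 + (1.34 - 0.01*25.1)*(34.4 - 35) + 0.016*145 = 1536.26

1536.26 m/s


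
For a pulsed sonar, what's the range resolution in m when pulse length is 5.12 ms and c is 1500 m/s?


3.84 m


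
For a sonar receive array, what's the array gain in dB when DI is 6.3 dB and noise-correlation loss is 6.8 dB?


AG = DI - L_corr = 6.3 - 6.8 = -0.5

-0.5 dB


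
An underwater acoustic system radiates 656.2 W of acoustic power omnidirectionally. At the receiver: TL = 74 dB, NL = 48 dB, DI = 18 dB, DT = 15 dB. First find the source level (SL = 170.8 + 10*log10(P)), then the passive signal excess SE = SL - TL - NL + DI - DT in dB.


Step 1: SL = 170.8 + 10*log10(656.2) = 198.97 dB
Step 2: SE = SL - TL - NL + DI - DT = 198.97 - 74 - 48 + 18 - 15 = 79.97

79.97 dB


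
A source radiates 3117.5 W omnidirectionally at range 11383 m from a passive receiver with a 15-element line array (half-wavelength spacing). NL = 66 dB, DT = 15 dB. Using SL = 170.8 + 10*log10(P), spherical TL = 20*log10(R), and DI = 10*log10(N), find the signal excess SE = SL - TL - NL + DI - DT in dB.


Step 1: SL = 170.8 + 10*log10(3117.5) = 205.74 dB
Step 2: TL = 20*log10(11383) = 81.13 dB
Step 3: DI = 10*log10(15) = 11.76 dB
Step 4: SE = SL - TL - NL + DI - DT = 205.74 - 81.13 - 66 + 11.76 - 15 = 55.37

55.37 dB


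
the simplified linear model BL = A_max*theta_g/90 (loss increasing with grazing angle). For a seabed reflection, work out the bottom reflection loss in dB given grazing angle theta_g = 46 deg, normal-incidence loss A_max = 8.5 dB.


4.34 dB


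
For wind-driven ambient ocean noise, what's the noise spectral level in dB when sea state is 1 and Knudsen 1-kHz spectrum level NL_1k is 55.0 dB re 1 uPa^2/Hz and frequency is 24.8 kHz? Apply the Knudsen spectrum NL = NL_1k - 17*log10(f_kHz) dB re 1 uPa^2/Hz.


NL = NL_1k - 17*log10(f_kHz) = 55.0 - 17*log10(24.8) = 55.0 - (23.71) = 31.29

31.29 dB


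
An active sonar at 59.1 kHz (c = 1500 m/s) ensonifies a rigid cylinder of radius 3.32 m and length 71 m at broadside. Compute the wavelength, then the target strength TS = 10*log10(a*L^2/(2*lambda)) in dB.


Step 1: lambda = c/f = 1500/59100 = 0.02538 m
Step 2: TS = 10*log10(a*L^2/(2*lambda)) = 10*log10(3.32*71^2/(2*0.02538)) = 55.18

55.18 dB


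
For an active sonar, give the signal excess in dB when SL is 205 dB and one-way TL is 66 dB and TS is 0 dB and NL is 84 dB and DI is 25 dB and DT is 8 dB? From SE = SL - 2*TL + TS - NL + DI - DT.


SE = SL - 2*TL + TS - NL + DI - DT = 205 - 2*66 + (0) - 84 + 25 - 8 = 6

6 dB


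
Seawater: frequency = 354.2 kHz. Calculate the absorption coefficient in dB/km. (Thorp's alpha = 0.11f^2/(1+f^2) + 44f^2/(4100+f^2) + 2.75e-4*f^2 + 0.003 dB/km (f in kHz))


77.221 dB/km


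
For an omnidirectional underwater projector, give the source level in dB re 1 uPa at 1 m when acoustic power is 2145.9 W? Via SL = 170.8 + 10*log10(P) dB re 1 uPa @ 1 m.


SL = 170.8 + 10*log10(2145.9) = 170.8 + 33.32 = 204.12

204.12 dB


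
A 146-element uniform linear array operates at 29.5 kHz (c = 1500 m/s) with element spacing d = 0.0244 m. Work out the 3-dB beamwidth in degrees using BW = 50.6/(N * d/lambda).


Step 1: lambda = 1500/29500 = 0.05085 m
Step 2: d/lambda = 0.0244/0.05085 = 0.4798
Step 3: BW = 50.6/(N * d/lambda) = 50.6/(146 * 0.4798) = 0.72

0.72 deg


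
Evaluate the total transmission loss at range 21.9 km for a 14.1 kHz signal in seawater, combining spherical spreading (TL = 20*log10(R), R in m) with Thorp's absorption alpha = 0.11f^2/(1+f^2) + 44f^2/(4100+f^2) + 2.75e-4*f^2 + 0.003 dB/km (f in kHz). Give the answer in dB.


135.03 dB


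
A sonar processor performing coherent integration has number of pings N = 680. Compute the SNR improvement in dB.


28.33 dB


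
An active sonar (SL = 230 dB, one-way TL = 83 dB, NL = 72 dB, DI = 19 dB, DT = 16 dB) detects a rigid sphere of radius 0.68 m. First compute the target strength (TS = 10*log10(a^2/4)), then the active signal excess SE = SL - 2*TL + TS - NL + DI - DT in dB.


Step 1: TS = 10*log10(0.68^2/4) = -9.37 dB
Step 2: SE = SL - 2*TL + TS - NL + DI - DT = 230 - 2*83 + (-9.37) - 72 + 19 - 16 = -14.37

-14.37 dB


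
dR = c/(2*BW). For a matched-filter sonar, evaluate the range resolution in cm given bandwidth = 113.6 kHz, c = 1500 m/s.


dR = c/(2*BW) = 1500 / (2 * 113.6e3) = 0.0066 m = 0.66 cm

0.66 cm


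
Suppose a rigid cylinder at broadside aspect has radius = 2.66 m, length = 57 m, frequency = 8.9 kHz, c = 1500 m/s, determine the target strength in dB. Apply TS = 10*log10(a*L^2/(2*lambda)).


44.09 dB


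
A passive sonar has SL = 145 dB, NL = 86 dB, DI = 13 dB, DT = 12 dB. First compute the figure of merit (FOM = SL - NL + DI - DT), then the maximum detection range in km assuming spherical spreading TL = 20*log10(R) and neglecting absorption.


Step 1: FOM = SL - NL + DI - DT = 145 - 86 + 13 - 12 = 60 dB
Step 2: at max range FOM = TL = 20*log10(R), so R = 10^(60/20) = 1000.0 m = 1.0 km

1.0 km


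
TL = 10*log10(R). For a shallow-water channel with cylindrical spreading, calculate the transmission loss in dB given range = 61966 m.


TL = 10*log10(61966) = 47.92

47.92 dB


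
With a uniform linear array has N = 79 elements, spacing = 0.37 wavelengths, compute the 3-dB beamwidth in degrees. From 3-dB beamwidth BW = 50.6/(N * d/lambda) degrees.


BW = 50.6 / (79 * 0.37) = 50.6 / 29.23 = 1.73

1.73 deg


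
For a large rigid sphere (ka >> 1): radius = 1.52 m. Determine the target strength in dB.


TS = 10*log10(1.52^2 / 4) = 10*log10(0.5776) = -2.38

-2.38 dB


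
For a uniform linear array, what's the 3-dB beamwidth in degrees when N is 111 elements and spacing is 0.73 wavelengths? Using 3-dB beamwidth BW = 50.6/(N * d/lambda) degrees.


BW = 50.6 / (111 * 0.73) = 50.6 / 81.03 = 0.62

0.62 deg


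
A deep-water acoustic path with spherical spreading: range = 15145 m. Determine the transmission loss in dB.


83.61 dB


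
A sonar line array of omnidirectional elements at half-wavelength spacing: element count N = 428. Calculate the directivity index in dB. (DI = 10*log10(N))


26.31 dB


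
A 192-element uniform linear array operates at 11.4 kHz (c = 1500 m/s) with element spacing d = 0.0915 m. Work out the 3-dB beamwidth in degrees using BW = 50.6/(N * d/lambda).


Step 1: lambda = 1500/11400 = 0.13158 m
Step 2: d/lambda = 0.0915/0.13158 = 0.6954
Step 3: BW = 50.6/(N * d/lambda) = 50.6/(192 * 0.6954) = 0.38

0.38 deg


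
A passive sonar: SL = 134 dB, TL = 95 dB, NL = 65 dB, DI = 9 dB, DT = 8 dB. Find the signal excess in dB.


SE = SL - TL - NL + DI - DT = 134 - 95 - 65 + 9 - 8 = -25

-25 dB


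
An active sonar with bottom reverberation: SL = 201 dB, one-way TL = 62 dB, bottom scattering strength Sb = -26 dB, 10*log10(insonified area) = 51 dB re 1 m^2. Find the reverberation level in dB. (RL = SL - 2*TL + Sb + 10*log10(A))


RL = SL - 2*TL + Sb + 10*log10(A) = 201 - 2*62 + (-26) + 51 = 102

102 dB


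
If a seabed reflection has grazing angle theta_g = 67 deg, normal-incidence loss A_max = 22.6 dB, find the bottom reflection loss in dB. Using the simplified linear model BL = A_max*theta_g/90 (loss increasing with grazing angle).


16.82 dB


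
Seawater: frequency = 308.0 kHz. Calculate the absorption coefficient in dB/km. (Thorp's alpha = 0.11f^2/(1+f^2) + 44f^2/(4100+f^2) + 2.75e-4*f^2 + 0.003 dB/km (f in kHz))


f^2 = 94864.0
alpha = 0.11*94864.0/(1+94864.0) + 44*94864.0/(4100+94864.0) + 2.75e-4*94864.0 + 0.003 = 68.378

68.378 dB/km


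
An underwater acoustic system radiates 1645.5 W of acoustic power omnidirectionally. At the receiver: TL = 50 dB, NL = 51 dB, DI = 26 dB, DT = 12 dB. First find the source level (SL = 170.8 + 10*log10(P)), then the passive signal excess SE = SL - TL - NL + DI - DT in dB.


Step 1: SL = 170.8 + 10*log10(1645.5) = 202.96 dB
Step 2: SE = SL - TL - NL + DI - DT = 202.96 - 50 - 51 + 26 - 12 = 115.96

115.96 dB


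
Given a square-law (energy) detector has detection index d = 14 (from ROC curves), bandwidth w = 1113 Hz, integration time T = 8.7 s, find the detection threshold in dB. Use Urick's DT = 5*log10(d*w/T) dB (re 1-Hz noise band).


DT = 5*log10(d*w/T) = 5*log10(14 * 1113 / 8.7) = 5*log10(1791.03) = 16.27

16.27 dB


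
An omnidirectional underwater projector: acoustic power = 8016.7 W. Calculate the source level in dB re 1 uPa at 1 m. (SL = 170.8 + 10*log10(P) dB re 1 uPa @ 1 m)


SL = 170.8 + 10*log10(8016.7) = 170.8 + 39.04 = 209.84

209.84 dB


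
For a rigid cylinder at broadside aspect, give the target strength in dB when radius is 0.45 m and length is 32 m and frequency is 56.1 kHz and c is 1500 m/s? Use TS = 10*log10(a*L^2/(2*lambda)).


lambda = 1500/56100 = 0.02674 m
TS = 10*log10(0.45*32^2/(2*0.02674)) = 39.35

39.35 dB


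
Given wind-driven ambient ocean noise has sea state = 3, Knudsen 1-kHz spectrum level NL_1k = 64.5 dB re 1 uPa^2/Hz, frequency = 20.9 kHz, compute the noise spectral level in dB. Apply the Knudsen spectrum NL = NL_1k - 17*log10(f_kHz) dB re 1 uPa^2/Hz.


NL = NL_1k - 17*log10(f_kHz) = 64.5 - 17*log10(20.9) = 64.5 - (22.44) = 42.06

42.06 dB


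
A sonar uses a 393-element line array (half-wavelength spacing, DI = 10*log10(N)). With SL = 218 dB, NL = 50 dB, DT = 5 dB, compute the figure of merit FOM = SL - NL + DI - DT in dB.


Step 1: DI = 10*log10(393) = 25.94 dB
Step 2: FOM = SL - NL + DI - DT = 218 - 50 + 25.94 - 5 = 188.94

188.94 dB


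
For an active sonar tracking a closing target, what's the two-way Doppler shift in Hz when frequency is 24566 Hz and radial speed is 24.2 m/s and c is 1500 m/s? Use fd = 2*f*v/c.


fd = 2*f*v/c = 2 * 24566 * 24.2 / 1500 = 792.66

792.66 Hz


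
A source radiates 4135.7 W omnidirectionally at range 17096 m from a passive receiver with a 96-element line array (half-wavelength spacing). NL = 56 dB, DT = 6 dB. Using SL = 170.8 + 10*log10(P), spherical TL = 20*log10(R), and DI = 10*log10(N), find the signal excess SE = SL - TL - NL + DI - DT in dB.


Step 1: SL = 170.8 + 10*log10(4135.7) = 206.97 dB
Step 2: TL = 20*log10(17096) = 84.66 dB
Step 3: DI = 10*log10(96) = 19.82 dB
Step 4: SE = SL - TL - NL + DI - DT = 206.97 - 84.66 - 56 + 19.82 - 6 = 80.13

80.13 dB


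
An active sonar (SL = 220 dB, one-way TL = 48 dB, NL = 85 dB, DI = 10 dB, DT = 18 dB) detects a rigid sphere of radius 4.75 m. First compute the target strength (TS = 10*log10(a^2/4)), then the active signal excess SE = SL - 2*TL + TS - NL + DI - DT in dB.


Step 1: TS = 10*log10(4.75^2/4) = 7.51 dB
Step 2: SE = SL - 2*TL + TS - NL + DI - DT = 220 - 2*48 + (7.51) - 85 + 10 - 18 = 38.51

38.51 dB


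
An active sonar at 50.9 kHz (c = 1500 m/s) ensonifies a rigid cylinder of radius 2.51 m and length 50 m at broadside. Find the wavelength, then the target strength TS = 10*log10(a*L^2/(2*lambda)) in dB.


Step 1: lambda = c/f = 1500/50900 = 0.02947 m
Step 2: TS = 10*log10(a*L^2/(2*lambda)) = 10*log10(2.51*50^2/(2*0.02947)) = 50.27

50.27 dB


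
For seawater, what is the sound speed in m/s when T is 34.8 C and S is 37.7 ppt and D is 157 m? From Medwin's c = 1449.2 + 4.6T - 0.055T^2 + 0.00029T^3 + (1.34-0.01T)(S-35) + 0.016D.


c = 1449.2 + 4.6*34.8 - 0.055*34.8^2 + 0.00029*34.8^3 + (1.34 - 0.01*34.8)*(37.7 - 35) + 0.016*157 = 1560.09

1560.09 m/s


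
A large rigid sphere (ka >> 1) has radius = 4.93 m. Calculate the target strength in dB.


TS = 10*log10(4.93^2 / 4) = 10*log10(6.076225) = 7.84

7.84 dB


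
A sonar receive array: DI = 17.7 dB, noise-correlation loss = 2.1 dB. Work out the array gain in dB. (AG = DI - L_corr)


15.6 dB


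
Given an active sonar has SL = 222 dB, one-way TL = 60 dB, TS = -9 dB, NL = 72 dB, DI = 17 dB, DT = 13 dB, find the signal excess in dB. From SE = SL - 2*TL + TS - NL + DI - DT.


SE = SL - 2*TL + TS - NL + DI - DT = 222 - 2*60 + (-9) - 72 + 17 - 13 = 25

25 dB


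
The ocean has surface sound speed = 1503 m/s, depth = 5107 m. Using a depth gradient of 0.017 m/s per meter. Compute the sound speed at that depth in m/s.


c = 1503 + 0.017 * 5107 = 1589.819

1589.819 m/s


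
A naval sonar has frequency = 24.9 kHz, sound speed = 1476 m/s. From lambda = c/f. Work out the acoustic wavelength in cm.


lambda = c/f = 1476 / 24900 = 0.0593 m = 5.93 cm

5.93 cm


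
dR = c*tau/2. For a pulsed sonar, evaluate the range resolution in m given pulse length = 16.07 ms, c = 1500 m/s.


12.0525 m


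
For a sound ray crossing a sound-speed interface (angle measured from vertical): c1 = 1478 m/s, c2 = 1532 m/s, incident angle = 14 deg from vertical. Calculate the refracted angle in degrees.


sin(theta2) = (c2/c1)*sin(theta1) = (1532/1478)*sin(14 deg) = 0.25076
theta2 = arcsin(0.25076) = 14.52

14.52 deg


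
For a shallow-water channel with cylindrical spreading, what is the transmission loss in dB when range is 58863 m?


TL = 10*log10(58863) = 47.7

47.7 dB


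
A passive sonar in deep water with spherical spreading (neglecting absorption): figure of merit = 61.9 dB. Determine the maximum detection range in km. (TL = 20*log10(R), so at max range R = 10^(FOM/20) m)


1.24 km


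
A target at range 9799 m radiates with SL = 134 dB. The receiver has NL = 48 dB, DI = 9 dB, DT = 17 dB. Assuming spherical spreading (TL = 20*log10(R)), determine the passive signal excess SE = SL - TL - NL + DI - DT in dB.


Step 1: TL = 20*log10(9799) = 79.82 dB
Step 2: SE = 134 - 79.82 - 48 + 9 - 17 = -1.82

-1.82 dB


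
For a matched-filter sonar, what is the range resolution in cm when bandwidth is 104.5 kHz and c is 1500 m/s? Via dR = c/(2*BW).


dR = c/(2*BW) = 1500 / (2 * 104.5e3) = 0.0072 m = 0.72 cm

0.72 cm


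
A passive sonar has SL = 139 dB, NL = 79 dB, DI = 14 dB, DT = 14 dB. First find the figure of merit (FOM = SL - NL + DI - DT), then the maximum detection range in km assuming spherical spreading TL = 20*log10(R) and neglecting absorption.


Step 1: FOM = SL - NL + DI - DT = 139 - 79 + 14 - 14 = 60 dB
Step 2: at max range FOM = TL = 20*log10(R), so R = 10^(60/20) = 1000.0 m = 1.0 km

1.0 km


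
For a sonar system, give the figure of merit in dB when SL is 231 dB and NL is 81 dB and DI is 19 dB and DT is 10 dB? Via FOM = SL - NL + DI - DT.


FOM = SL - NL + DI - DT = 231 - 81 + 19 - 10 = 159

159 dB


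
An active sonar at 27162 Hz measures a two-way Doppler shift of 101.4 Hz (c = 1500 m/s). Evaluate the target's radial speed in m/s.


From fd = 2*f*v/c, v = c*fd/(2*f) = 1500 * 101.4 / (2*27162) = 2.8

2.8 m/s


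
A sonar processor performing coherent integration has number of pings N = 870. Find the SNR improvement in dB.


Gain = 10*log10(870) = 29.4

29.4 dB


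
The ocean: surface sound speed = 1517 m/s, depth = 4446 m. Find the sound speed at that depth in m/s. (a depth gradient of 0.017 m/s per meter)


c = 1517 + 0.017 * 4446 = 1592.582

1592.582 m/s


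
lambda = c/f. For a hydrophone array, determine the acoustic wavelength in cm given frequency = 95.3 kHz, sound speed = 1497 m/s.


lambda = c/f = 1497 / 95300 = 0.0157 m = 1.57 cm

1.57 cm


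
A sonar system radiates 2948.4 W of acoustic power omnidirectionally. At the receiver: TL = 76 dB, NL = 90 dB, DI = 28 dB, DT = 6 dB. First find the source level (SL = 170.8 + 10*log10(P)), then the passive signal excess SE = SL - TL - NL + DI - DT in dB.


Step 1: SL = 170.8 + 10*log10(2948.4) = 205.5 dB
Step 2: SE = SL - TL - NL + DI - DT = 205.5 - 76 - 90 + 28 - 6 = 61.5

61.5 dB


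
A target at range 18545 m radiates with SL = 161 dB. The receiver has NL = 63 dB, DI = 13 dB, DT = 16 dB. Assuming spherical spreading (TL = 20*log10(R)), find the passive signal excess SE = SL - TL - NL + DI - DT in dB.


9.64 dB


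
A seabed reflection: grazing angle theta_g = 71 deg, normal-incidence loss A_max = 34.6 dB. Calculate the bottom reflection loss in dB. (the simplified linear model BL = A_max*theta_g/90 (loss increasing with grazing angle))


BL = A_max * theta_g / 90 = 34.6 * 71 / 90 = 27.3

27.3 dB


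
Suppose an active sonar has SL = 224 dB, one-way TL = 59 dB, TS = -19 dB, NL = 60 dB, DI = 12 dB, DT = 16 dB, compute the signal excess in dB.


23 dB


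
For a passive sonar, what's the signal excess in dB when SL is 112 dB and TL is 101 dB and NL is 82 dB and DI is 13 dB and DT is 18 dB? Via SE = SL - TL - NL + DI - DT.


-76 dB


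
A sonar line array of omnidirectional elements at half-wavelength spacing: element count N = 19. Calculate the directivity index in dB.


DI = 10*log10(19) = 12.79

12.79 dB


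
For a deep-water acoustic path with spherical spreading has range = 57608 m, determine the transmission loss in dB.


TL = 20*log10(57608) = 95.21

95.21 dB


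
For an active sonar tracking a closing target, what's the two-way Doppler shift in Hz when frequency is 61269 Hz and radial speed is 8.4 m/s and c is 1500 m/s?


fd = 2*f*v/c = 2 * 61269 * 8.4 / 1500 = 686.21

686.21 Hz


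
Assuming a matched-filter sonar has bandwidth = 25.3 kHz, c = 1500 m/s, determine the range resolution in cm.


dR = c/(2*BW) = 1500 / (2 * 25.3e3) = 0.0296 m = 2.96 cm

2.96 cm


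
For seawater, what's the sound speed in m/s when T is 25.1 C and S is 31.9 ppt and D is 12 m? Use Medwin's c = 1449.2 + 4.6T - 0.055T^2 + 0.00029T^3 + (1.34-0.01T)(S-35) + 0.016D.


c = 1449.2 + 4.6*25.1 - 0.055*25.1^2 + 0.00029*25.1^3 + (1.34 - 0.01*25.1)*(31.9 - 35) + 0.016*12 = 1531.41

1531.41 m/s


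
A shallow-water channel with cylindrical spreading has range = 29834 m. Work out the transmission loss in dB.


TL = 10*log10(29834) = 44.75

44.75 dB


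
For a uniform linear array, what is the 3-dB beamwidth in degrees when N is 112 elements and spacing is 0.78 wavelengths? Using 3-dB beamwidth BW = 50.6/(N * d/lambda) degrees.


BW = 50.6 / (112 * 0.78) = 50.6 / 87.36 = 0.58

0.58 deg


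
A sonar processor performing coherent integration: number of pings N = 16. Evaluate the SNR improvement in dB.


12.04 dB


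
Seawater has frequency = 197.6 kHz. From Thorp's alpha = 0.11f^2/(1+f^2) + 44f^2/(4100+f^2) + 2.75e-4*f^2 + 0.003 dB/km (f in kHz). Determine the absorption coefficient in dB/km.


f^2 = 39045.76
alpha = 0.11*39045.76/(1+39045.76) + 44*39045.76/(4100+39045.76) + 2.75e-4*39045.76 + 0.003 = 50.669

50.669 dB/km


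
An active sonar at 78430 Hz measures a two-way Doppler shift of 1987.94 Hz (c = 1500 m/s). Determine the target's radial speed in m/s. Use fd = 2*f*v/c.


From fd = 2*f*v/c, v = c*fd/(2*f) = 1500 * 1987.94 / (2*78430) = 19.01

19.01 m/s


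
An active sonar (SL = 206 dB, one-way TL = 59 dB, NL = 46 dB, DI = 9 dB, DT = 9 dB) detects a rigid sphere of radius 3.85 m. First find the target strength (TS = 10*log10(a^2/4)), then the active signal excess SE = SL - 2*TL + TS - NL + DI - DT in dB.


Step 1: TS = 10*log10(3.85^2/4) = 5.69 dB
Step 2: SE = SL - 2*TL + TS - NL + DI - DT = 206 - 2*59 + (5.69) - 46 + 9 - 9 = 47.69

47.69 dB


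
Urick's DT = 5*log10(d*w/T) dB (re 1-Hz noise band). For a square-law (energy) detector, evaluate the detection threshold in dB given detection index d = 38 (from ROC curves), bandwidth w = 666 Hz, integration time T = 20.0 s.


DT = 5*log10(d*w/T) = 5*log10(38 * 666 / 20.0) = 5*log10(1265.4) = 15.51

15.51 dB


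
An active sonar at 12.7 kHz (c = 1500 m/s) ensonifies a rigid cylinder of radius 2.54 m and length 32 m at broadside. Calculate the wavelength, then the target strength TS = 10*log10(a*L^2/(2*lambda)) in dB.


Step 1: lambda = c/f = 1500/12700 = 0.11811 m
Step 2: TS = 10*log10(a*L^2/(2*lambda)) = 10*log10(2.54*32^2/(2*0.11811)) = 40.42

40.42 dB


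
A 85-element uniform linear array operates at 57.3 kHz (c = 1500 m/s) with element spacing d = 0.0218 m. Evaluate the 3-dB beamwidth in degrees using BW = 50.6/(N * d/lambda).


Step 1: lambda = 1500/57300 = 0.02618 m
Step 2: d/lambda = 0.0218/0.02618 = 0.8327
Step 3: BW = 50.6/(N * d/lambda) = 50.6/(85 * 0.8327) = 0.71

0.71 deg


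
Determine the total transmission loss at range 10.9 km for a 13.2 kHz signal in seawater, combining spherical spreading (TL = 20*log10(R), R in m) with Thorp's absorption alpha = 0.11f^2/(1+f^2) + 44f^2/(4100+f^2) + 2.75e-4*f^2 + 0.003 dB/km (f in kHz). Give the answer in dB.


102.05 dB


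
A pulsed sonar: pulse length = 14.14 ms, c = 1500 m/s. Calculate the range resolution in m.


10.605 m


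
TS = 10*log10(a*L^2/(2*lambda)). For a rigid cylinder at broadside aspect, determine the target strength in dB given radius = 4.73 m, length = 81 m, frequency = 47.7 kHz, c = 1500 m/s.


56.93 dB


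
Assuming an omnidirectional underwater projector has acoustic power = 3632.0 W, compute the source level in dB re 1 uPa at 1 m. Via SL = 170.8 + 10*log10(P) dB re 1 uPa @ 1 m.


206.4 dB


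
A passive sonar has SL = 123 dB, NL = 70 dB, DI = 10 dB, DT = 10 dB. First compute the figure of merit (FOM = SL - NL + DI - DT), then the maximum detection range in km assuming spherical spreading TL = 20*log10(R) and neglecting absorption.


Step 1: FOM = SL - NL + DI - DT = 123 - 70 + 10 - 10 = 53 dB
Step 2: at max range FOM = TL = 20*log10(R), so R = 10^(53/20) = 446.68 m = 0.45 km

0.45 km


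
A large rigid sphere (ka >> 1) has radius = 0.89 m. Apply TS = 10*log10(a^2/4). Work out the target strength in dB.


TS = 10*log10(0.89^2 / 4) = 10*log10(0.198025) = -7.03

-7.03 dB


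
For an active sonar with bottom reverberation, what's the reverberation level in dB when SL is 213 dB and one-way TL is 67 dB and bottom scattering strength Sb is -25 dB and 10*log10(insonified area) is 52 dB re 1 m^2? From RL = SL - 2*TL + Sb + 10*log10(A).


RL = SL - 2*TL + Sb + 10*log10(A) = 213 - 2*67 + (-25) + 52 = 106

106 dB


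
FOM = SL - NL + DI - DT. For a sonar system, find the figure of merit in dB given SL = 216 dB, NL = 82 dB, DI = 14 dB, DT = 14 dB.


134 dB


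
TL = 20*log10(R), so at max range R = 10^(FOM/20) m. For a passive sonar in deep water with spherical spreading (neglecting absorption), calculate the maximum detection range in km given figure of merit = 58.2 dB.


0.81 km


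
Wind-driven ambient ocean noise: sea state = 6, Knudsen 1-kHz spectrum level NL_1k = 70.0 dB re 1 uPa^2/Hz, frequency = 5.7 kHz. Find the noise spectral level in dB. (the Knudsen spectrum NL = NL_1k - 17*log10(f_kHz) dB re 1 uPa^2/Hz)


NL = NL_1k - 17*log10(f_kHz) = 70.0 - 17*log10(5.7) = 70.0 - (12.85) = 57.15

57.15 dB


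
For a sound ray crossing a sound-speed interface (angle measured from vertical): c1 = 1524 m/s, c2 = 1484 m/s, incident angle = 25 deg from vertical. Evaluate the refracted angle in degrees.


24.3 deg


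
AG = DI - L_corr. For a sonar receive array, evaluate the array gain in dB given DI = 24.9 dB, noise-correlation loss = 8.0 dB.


AG = DI - L_corr = 24.9 - 8.0 = 16.9

16.9 dB


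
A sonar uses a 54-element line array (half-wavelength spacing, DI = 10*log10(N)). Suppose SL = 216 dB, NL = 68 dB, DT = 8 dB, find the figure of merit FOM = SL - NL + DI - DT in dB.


Step 1: DI = 10*log10(54) = 17.32 dB
Step 2: FOM = SL - NL + DI - DT = 216 - 68 + 17.32 - 8 = 157.32

157.32 dB


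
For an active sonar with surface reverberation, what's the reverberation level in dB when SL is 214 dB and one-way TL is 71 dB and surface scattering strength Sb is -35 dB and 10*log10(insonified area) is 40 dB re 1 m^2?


RL = SL - 2*TL + Sb + 10*log10(A) = 214 - 2*71 + (-35) + 40 = 77

77 dB


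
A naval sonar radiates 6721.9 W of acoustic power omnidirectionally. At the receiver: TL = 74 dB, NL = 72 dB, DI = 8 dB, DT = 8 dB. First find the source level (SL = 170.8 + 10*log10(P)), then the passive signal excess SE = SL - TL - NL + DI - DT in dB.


Step 1: SL = 170.8 + 10*log10(6721.9) = 209.07 dB
Step 2: SE = SL - TL - NL + DI - DT = 209.07 - 74 - 72 + 8 - 8 = 63.07

63.07 dB


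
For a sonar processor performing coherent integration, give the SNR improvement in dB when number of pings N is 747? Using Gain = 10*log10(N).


Gain = 10*log10(747) = 28.73

28.73 dB


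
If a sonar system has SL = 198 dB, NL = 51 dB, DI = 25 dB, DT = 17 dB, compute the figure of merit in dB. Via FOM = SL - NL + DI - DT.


FOM = SL - NL + DI - DT = 198 - 51 + 25 - 17 = 155

155 dB


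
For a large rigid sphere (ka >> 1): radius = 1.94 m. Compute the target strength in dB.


-0.26 dB


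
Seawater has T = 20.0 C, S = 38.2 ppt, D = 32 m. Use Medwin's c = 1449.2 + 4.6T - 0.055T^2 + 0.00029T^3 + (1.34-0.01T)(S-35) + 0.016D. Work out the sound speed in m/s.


1525.68 m/s


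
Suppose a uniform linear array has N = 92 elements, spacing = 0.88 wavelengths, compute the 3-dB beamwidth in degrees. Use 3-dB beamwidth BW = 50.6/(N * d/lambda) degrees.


BW = 50.6 / (92 * 0.88) = 50.6 / 80.96 = 0.63

0.63 deg


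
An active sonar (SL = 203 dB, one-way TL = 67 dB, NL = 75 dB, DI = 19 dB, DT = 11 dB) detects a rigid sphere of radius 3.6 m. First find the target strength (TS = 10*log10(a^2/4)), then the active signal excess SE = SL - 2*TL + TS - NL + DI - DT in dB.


Step 1: TS = 10*log10(3.6^2/4) = 5.11 dB
Step 2: SE = SL - 2*TL + TS - NL + DI - DT = 203 - 2*67 + (5.11) - 75 + 19 - 11 = 7.11

7.11 dB


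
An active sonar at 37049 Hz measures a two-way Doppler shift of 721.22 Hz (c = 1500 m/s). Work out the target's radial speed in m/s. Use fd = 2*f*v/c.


14.6 m/s


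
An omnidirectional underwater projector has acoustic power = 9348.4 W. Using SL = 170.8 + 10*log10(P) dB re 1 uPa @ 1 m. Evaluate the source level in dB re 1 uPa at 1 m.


SL = 170.8 + 10*log10(9348.4) = 170.8 + 39.71 = 210.51

210.51 dB


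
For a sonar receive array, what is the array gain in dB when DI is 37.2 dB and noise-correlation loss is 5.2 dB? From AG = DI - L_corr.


32.0 dB


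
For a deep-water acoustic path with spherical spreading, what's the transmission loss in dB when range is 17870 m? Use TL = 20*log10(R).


TL = 20*log10(17870) = 85.04

85.04 dB


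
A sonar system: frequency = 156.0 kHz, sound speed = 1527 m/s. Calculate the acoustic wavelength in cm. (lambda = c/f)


lambda = c/f = 1527 / 156000 = 0.0098 m = 0.98 cm

0.98 cm


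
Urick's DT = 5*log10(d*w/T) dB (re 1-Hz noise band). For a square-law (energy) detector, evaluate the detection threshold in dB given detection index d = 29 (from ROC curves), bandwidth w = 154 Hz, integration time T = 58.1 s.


DT = 5*log10(d*w/T) = 5*log10(29 * 154 / 58.1) = 5*log10(76.87) = 9.43

9.43 dB


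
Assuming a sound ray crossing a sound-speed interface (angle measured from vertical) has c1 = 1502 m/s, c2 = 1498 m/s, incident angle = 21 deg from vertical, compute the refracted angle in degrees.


20.94 deg


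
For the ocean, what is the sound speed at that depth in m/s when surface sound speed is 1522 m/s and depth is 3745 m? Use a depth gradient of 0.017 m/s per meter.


c = 1522 + 0.017 * 3745 = 1585.665

1585.665 m/s


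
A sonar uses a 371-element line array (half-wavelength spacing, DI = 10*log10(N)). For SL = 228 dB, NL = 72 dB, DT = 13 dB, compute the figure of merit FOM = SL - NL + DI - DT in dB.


Step 1: DI = 10*log10(371) = 25.69 dB
Step 2: FOM = SL - NL + DI - DT = 228 - 72 + 25.69 - 13 = 168.69

168.69 dB


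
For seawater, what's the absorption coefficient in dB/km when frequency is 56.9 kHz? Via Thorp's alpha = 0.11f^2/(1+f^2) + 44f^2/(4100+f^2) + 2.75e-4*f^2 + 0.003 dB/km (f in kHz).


f^2 = 3237.61
alpha = 0.11*3237.61/(1+3237.61) + 44*3237.61/(4100+3237.61) + 2.75e-4*3237.61 + 0.003 = 20.418

20.418 dB/km


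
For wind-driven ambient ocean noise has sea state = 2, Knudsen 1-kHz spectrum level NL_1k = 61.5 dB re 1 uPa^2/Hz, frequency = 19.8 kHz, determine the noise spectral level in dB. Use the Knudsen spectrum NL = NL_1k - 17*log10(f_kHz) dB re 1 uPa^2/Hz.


NL = NL_1k - 17*log10(f_kHz) = 61.5 - 17*log10(19.8) = 61.5 - (22.04) = 39.46

39.46 dB


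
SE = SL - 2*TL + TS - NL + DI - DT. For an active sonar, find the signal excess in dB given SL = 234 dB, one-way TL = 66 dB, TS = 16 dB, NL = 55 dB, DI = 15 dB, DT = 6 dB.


72 dB


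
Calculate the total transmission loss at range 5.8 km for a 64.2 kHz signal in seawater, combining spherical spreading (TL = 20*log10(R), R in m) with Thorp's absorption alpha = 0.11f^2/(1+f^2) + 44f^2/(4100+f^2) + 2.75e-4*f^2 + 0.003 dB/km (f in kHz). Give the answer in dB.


Step 1 (Thorp): alpha = 0.11*4121.64/(1+4121.64) + 44*4121.64/(4100+4121.64) + 2.75e-4*4121.64 + 0.003 = 23.3043 dB/km
Step 2: TL_spread = 20*log10(5800) = 75.27 dB
Step 3: TL_abs = alpha*R = 23.3043 * 5.8 = 135.16 dB
Step 4: TL_total = 75.27 + 135.16 = 210.43

210.43 dB


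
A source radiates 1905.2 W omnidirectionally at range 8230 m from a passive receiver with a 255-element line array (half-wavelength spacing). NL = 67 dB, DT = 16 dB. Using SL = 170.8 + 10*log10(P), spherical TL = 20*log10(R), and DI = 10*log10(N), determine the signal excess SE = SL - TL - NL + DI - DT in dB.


66.36 dB


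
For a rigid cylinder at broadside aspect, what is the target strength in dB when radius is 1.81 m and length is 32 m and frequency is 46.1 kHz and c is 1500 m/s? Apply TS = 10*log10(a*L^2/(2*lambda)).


44.55 dB


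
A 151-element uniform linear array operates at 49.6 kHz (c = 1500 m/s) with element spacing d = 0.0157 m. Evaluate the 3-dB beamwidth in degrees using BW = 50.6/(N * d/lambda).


Step 1: lambda = 1500/49600 = 0.03024 m
Step 2: d/lambda = 0.0157/0.03024 = 0.5192
Step 3: BW = 50.6/(N * d/lambda) = 50.6/(151 * 0.5192) = 0.65

0.65 deg


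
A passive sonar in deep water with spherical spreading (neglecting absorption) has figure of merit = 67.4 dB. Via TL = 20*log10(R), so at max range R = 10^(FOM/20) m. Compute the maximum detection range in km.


2.34 km


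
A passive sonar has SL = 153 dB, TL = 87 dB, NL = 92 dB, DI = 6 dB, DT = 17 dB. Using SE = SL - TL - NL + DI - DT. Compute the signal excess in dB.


SE = SL - TL - NL + DI - DT = 153 - 87 - 92 + 6 - 17 = -37

-37 dB


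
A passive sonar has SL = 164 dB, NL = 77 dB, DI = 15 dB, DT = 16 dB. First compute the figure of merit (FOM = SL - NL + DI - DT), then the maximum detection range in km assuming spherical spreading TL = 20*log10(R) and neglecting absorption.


Step 1: FOM = SL - NL + DI - DT = 164 - 77 + 15 - 16 = 86 dB
Step 2: at max range FOM = TL = 20*log10(R), so R = 10^(86/20) = 19952.62 m = 19.95 km

19.95 km


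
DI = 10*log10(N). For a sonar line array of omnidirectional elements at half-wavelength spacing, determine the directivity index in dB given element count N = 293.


DI = 10*log10(293) = 24.67

24.67 dB


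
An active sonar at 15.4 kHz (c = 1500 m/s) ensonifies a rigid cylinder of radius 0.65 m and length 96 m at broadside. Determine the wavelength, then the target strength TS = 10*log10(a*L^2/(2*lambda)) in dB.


Step 1: lambda = c/f = 1500/15400 = 0.0974 m
Step 2: TS = 10*log10(a*L^2/(2*lambda)) = 10*log10(0.65*96^2/(2*0.0974)) = 44.88

44.88 dB


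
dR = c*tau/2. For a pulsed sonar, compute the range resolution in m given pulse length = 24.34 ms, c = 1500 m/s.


18.255 m


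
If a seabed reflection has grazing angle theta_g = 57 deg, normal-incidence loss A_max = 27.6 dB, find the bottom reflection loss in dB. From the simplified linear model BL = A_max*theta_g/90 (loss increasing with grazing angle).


BL = A_max * theta_g / 90 = 27.6 * 57 / 90 = 17.48

17.48 dB


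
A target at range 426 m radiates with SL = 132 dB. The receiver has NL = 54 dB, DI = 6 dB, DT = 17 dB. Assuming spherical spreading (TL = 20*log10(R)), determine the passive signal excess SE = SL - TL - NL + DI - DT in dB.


Step 1: TL = 20*log10(426) = 52.59 dB
Step 2: SE = 132 - 52.59 - 54 + 6 - 17 = 14.41

14.41 dB


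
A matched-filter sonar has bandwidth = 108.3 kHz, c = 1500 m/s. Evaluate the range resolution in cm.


0.69 cm


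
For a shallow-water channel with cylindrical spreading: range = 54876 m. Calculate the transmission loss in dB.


47.39 dB


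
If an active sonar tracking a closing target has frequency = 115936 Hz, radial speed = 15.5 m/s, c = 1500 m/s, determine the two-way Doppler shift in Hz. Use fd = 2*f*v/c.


fd = 2*f*v/c = 2 * 115936 * 15.5 / 1500 = 2396.01

2396.01 Hz


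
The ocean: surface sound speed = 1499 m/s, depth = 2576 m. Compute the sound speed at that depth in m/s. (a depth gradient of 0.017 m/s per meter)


c = 1499 + 0.017 * 2576 = 1542.792

1542.792 m/s


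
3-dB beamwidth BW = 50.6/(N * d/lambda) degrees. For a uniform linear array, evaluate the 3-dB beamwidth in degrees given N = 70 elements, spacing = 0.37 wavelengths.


BW = 50.6 / (70 * 0.37) = 50.6 / 25.9 = 1.95

1.95 deg


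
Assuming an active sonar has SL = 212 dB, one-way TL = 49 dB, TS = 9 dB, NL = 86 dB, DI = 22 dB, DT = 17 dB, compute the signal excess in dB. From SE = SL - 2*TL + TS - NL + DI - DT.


SE = SL - 2*TL + TS - NL + DI - DT = 212 - 2*49 + (9) - 86 + 22 - 17 = 42

42 dB


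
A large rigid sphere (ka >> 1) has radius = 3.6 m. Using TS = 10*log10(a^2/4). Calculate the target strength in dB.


TS = 10*log10(3.6^2 / 4) = 10*log10(3.24) = 5.11

5.11 dB


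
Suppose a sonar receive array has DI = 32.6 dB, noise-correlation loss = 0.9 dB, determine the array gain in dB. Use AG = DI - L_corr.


31.7 dB


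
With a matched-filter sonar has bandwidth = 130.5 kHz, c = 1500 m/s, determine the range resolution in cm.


dR = c/(2*BW) = 1500 / (2 * 130.5e3) = 0.0057 m = 0.57 cm

0.57 cm


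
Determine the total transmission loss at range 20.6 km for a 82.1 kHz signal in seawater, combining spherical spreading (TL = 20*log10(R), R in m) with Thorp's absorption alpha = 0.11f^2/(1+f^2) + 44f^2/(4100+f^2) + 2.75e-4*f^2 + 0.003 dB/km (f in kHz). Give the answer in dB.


Step 1 (Thorp): alpha = 0.11*6740.41/(1+6740.41) + 44*6740.41/(4100+6740.41) + 2.75e-4*6740.41 + 0.003 = 29.3252 dB/km
Step 2: TL_spread = 20*log10(20600) = 86.28 dB
Step 3: TL_abs = alpha*R = 29.3252 * 20.6 = 604.1 dB
Step 4: TL_total = 86.28 + 604.1 = 690.38

690.38 dB
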